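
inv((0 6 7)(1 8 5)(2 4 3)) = (0 7 6)(1 5 8)(2 3 4)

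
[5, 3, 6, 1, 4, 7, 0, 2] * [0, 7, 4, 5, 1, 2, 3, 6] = [2, 5, 3, 7, 1, 6, 0, 4]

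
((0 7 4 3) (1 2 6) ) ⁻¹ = (0 3 4 7) (1 6 2) 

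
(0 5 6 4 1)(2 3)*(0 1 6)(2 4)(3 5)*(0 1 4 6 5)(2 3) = (0 2)(1 4 5)(3 6)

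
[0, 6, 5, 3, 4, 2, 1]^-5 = [0, 6, 5, 3, 4, 2, 1]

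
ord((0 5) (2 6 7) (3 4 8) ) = 6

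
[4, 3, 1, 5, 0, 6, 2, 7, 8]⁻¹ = [4, 2, 6, 1, 0, 3, 5, 7, 8]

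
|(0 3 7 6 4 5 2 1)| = 8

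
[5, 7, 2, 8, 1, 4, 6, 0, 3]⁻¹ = [7, 4, 2, 8, 5, 0, 6, 1, 3]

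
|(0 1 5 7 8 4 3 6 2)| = 9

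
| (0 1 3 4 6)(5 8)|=10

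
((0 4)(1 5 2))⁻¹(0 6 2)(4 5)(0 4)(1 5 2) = (0 2)(1 4 6)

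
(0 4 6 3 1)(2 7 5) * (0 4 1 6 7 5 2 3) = (0 1 4 7 2 5 3 6)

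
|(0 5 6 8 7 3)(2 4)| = 6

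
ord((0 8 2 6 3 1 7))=7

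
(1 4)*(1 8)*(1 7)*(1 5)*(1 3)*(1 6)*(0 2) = (0 2)(1 4 8 7 5 3 6)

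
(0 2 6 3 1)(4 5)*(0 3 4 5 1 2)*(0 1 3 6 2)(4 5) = (0 1 6 5 4 3)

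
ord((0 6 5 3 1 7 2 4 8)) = 9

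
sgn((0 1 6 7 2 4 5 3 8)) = 1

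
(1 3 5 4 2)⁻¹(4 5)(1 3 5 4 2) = (2 4)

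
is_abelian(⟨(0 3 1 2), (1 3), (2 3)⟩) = no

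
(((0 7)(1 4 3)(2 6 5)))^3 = (0 7)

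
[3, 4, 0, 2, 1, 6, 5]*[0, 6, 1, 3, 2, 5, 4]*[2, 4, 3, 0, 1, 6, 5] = [0, 3, 2, 4, 5, 1, 6]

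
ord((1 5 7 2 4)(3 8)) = 10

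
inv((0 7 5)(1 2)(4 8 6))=(0 5 7)(1 2)(4 6 8)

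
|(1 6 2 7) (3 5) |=4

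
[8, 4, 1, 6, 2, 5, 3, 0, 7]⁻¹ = [7, 2, 4, 6, 1, 5, 3, 8, 0]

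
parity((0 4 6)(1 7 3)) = even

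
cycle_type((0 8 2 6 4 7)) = 6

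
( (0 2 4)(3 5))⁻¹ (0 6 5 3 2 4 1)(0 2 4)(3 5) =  (0 1 2 6 3 5 4)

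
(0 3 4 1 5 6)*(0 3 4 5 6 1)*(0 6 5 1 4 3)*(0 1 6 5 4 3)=(1 4 5 3 6)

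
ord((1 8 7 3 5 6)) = 6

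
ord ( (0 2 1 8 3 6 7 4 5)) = 9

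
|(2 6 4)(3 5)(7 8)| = 6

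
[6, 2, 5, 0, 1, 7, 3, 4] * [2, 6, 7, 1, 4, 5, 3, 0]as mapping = [0→3, 1→7, 2→5, 3→2, 4→6, 5→0, 6→1, 7→4]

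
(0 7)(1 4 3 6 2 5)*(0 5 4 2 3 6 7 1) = (0 1 2 4 6 3 7 5)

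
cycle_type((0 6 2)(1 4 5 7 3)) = 3.5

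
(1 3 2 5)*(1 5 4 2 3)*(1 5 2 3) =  (1 5 2 4 3)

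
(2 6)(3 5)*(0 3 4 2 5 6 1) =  (0 3 6 5 4 2 1)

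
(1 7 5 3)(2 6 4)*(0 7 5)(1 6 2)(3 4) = (0 7)(1 5 4)(3 6)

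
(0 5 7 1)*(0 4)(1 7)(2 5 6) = (0 6 2 5 1 4)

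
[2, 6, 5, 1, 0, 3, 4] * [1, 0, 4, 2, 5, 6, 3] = [4, 3, 6, 0, 1, 2, 5]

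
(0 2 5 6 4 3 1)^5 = (0 3 6 2 1 4 5)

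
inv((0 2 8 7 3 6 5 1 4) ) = (0 4 1 5 6 3 7 8 2) 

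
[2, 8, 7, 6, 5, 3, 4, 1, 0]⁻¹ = [8, 7, 0, 5, 6, 4, 3, 2, 1]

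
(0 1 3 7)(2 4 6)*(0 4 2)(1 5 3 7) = (0 5 3 1 7 4 6)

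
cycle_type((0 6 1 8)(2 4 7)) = 3.4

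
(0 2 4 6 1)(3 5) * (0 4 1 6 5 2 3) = (0 3 2 1 4 5)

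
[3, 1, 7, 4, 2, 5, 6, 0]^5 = [0, 1, 2, 3, 4, 5, 6, 7]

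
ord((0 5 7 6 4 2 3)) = 7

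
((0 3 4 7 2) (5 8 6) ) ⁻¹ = (0 2 7 4 3) (5 6 8) 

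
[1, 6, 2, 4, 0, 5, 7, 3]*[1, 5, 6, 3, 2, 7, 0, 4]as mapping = [0→5, 1→0, 2→6, 3→2, 4→1, 5→7, 6→4, 7→3]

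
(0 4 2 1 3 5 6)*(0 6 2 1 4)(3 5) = (1 5 2 4)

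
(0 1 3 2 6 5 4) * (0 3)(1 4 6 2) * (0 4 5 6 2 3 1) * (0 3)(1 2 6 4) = (0 5 6 4 2)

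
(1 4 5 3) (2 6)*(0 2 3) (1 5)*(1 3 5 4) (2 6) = (0 6 5) (3 4) 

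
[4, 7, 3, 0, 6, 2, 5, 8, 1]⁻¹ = [3, 8, 5, 2, 0, 6, 4, 1, 7]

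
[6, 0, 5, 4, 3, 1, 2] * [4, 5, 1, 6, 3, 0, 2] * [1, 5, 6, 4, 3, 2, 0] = [6, 3, 1, 4, 0, 2, 5]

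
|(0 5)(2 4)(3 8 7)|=6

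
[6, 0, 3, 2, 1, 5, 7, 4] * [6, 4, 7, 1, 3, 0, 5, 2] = [5, 6, 1, 7, 4, 0, 2, 3]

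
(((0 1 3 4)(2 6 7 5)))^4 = ()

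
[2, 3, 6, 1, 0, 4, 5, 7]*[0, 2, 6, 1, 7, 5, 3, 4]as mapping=[0→6, 1→1, 2→3, 3→2, 4→0, 5→7, 6→5, 7→4]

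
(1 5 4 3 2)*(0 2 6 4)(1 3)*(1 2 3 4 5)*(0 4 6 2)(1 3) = (0 1 3 2 6 5 4)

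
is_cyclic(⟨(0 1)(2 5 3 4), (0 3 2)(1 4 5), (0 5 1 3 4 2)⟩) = no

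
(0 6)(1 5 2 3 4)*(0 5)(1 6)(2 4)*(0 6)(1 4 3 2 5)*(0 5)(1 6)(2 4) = (0 2 4 5 3)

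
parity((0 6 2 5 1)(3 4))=odd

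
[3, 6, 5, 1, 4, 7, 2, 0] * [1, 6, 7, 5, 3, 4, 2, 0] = [5, 2, 4, 6, 3, 0, 7, 1]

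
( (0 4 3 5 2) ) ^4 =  (0 2 5 3 4) 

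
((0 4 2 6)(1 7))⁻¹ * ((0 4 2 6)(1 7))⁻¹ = (0 2)(4 6)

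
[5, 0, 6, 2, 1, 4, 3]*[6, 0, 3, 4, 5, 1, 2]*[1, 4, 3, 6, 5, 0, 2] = [4, 2, 3, 6, 1, 0, 5]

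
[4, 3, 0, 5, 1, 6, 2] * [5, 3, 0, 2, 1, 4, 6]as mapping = [0→1, 1→2, 2→5, 3→4, 4→3, 5→6, 6→0]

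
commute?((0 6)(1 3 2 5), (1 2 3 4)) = no:(0 6)(1 3 2 5)*(1 2 3 4) = (0 6)(1 4)(2 5), (1 2 3 4)*(0 6)(1 3 2 5) = (0 6)(1 5)(3 4)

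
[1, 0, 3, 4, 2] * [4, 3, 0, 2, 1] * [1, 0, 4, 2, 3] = [2, 3, 4, 0, 1] 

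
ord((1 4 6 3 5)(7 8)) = 10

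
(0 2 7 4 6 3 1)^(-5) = (0 7 6 1 2 4 3)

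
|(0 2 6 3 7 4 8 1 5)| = 9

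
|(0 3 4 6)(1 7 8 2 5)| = 20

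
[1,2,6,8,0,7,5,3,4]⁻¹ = [4,0,1,7,8,6,2,5,3]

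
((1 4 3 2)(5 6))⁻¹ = (1 2 3 4)(5 6)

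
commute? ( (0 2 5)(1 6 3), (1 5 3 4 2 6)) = no: (0 2 5)(1 6 3)*(1 5 3 4 2 6) = (0 6 4 2 3 5), (1 5 3 4 2 6)*(0 2 5)(1 6 3) = (0 2 3 4 5 1)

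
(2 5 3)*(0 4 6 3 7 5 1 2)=(0 4 6 3)(1 2)(5 7)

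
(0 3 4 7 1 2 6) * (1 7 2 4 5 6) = (0 3 5 6)(1 4 2)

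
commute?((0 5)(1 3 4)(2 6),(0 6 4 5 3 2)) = no:(0 5)(1 3 4)(2 6) * (0 6 4 5 3 2) = (0 3 5 6)(1 2 4),(0 6 4 5 3 2) * (0 5)(1 3 4)(2 6) = (0 2 5 4)(1 3 6)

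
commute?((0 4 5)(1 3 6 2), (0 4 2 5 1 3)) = no:(0 4 5)(1 3 6 2) * (0 4 2 5 1 3) = (0 2 3 6 5 4 1), (0 4 2 5 1 3) * (0 4 5)(1 3 6 2) = (0 5 3 4 1 6 2)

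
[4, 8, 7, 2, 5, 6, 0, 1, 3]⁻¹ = [6, 7, 3, 8, 0, 4, 5, 2, 1]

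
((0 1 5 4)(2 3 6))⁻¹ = (0 4 5 1)(2 6 3)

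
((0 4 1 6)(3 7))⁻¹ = (0 6 1 4)(3 7)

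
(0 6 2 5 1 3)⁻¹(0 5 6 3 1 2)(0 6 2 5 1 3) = (0 3 5 6 1 2)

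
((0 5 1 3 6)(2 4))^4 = (0 6 3 1 5)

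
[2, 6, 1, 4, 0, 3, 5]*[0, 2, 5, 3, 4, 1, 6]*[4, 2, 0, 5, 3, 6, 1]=[6, 1, 0, 3, 4, 5, 2]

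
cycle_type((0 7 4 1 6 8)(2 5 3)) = 3.6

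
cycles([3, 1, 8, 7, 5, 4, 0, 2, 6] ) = (0 3 7 2 8 6)(4 5)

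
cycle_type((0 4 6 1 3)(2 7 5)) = 3.5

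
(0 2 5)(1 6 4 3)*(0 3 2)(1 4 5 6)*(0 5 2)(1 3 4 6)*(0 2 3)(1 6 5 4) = (0 4 2 6 3 5 1)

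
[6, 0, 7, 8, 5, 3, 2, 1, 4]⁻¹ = [1, 7, 6, 5, 8, 4, 0, 2, 3]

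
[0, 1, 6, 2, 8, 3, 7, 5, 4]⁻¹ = [0, 1, 3, 5, 8, 7, 2, 6, 4]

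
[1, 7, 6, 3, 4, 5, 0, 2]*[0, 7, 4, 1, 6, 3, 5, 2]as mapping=[0→7, 1→2, 2→5, 3→1, 4→6, 5→3, 6→0, 7→4]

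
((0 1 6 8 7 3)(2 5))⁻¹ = (0 3 7 8 6 1)(2 5)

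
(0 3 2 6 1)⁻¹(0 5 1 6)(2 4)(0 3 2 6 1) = (0 1 3 5)(4 6)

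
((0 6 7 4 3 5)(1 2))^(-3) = (0 4)(1 2)(3 6)(5 7)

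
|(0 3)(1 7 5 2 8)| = 10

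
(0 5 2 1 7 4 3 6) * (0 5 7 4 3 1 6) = (0 7 3)(1 4)(2 6 5)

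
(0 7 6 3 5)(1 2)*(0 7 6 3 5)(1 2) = (0 6 5 7 3)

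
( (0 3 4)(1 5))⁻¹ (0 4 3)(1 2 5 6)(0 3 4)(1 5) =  (0 4 3)(1 6 5 2)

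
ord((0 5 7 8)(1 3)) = 4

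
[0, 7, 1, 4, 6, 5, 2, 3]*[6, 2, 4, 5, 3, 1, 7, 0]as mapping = [0→6, 1→0, 2→2, 3→3, 4→7, 5→1, 6→4, 7→5]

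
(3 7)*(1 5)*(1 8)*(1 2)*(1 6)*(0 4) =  (0 4)(1 5 8 2 6)(3 7)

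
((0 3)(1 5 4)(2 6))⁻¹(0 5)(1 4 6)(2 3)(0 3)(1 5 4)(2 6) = (0 6)(1 2 5)(3 4)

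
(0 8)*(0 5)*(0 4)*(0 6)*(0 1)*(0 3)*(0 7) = (0 8 5 4 6 1 3 7)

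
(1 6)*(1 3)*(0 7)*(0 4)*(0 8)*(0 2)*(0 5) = (0 7 4 8 2 5)(1 6 3)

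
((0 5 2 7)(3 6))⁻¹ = (0 7 2 5)(3 6)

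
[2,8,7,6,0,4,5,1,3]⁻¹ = [4,7,0,8,5,6,3,2,1]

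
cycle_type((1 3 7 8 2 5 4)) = 7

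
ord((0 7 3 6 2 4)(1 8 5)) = 6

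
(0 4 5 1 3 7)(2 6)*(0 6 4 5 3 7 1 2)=(0 5 2 4 3 1 7 6)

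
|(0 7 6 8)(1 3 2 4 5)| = 20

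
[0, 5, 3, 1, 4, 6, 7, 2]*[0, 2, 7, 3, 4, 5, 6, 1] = [0, 5, 3, 2, 4, 6, 1, 7]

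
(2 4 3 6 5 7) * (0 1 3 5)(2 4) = (0 1 3 6)(4 5 7)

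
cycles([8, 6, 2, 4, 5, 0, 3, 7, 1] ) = (0 8 1 6 3 4 5)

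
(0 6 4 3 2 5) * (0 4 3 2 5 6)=(2 6 3 5 4)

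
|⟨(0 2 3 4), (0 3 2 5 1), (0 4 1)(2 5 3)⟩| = 720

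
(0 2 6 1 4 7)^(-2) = (0 4 6)(1 2 7)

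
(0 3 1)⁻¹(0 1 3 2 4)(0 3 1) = (0 1 2 4 3)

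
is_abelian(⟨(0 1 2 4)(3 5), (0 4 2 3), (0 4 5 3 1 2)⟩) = no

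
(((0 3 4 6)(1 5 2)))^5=(0 3 4 6)(1 2 5)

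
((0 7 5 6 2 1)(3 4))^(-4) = (0 5 2)(1 7 6)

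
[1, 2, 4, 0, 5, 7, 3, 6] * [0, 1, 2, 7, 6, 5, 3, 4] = [1, 2, 6, 0, 5, 4, 7, 3]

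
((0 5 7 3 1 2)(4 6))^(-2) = (0 1 7)(2 3 5)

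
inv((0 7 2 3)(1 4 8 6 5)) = (0 3 2 7)(1 5 6 8 4)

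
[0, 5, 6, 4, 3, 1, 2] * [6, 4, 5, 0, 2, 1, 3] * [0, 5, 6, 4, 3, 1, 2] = [2, 5, 4, 6, 0, 3, 1]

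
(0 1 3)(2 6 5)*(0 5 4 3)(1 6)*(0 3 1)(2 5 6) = (0 2)(1 3 6 4)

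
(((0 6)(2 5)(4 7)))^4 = ()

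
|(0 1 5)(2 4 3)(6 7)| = 6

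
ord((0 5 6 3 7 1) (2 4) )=6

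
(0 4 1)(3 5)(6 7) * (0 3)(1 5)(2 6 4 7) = (0 7 4 5)(1 3)(2 6)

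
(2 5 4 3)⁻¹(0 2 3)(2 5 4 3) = (0 5 2)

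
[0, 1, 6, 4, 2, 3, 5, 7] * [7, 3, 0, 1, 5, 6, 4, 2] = [7, 3, 4, 5, 0, 1, 6, 2]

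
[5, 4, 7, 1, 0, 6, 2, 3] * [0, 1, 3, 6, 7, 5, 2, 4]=[5, 7, 4, 1, 0, 2, 3, 6]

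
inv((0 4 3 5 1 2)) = (0 2 1 5 3 4)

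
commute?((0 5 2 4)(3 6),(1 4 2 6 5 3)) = no:(0 5 2 4)(3 6) * (1 4 2 6 5 3) = (0 3 5 6 1 4),(1 4 2 6 5 3) * (0 5 2 4)(3 6) = (0 5 6 2 3 1)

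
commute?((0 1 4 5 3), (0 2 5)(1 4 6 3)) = no:(0 1 4 5 3)*(0 2 5)(1 4 6 3) = (0 4)(1 6 3 2 5), (0 2 5)(1 4 6 3)*(0 1 4 5 3) = (0 2 3 4 6)(1 5)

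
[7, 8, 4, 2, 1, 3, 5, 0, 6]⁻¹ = [7, 4, 3, 5, 2, 6, 8, 0, 1]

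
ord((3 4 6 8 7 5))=6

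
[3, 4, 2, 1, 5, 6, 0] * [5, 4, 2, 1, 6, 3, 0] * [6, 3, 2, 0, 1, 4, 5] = [3, 5, 2, 1, 0, 6, 4]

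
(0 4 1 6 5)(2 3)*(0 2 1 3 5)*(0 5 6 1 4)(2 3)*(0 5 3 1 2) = (0 5 1 2 6 3 4)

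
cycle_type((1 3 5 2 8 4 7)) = 7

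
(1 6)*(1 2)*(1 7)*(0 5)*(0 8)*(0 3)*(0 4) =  (0 5 8 3 4) (1 6 2 7) 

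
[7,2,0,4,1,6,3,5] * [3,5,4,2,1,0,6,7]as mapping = [0→7,1→4,2→3,3→1,4→5,5→6,6→2,7→0]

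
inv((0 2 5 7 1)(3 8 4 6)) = (0 1 7 5 2)(3 6 4 8)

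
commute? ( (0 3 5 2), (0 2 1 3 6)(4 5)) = no: (0 3 5 2) * (0 2 1 3 6)(4 5) = (0 6)(1 3 4 5), (0 2 1 3 6)(4 5) * (0 3 5 2) = (1 5 4 2)(3 6)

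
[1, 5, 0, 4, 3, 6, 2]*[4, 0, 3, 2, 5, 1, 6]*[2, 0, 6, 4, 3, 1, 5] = [2, 0, 3, 1, 6, 5, 4]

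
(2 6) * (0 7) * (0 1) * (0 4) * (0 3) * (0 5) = (0 7 1 4 3 5)(2 6)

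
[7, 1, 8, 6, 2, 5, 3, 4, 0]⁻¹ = [8, 1, 4, 6, 7, 5, 3, 0, 2]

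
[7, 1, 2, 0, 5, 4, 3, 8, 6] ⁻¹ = [3, 1, 2, 6, 5, 4, 8, 0, 7] 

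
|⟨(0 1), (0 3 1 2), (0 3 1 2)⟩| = 8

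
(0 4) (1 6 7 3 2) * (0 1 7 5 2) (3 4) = (0 3) (1 6 5 2 7 4) 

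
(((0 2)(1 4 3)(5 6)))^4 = (1 4 3)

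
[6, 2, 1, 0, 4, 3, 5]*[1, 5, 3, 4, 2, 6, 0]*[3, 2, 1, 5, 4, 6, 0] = [3, 5, 6, 2, 1, 4, 0]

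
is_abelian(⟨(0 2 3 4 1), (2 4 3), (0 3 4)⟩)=no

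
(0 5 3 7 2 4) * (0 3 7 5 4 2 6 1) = (0 4 3 5 7 6 1)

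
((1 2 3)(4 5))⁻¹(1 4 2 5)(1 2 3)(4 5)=(2 5 3 4)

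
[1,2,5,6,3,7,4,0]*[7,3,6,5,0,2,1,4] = [3,6,2,1,5,4,0,7]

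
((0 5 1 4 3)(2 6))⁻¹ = (0 3 4 1 5)(2 6)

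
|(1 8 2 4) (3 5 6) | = 12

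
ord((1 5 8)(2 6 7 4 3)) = 15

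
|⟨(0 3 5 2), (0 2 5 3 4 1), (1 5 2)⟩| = 720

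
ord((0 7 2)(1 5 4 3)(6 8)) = 12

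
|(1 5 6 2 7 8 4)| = 7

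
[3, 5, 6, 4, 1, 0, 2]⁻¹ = [5, 4, 6, 0, 3, 1, 2]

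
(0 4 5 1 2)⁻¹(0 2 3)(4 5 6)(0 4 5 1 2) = (0 3 4)(1 6 5)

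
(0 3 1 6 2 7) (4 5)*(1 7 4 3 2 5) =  (0 2 4 1 6 5 3 7) 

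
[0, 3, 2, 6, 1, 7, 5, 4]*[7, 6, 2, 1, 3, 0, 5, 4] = [7, 1, 2, 5, 6, 4, 0, 3]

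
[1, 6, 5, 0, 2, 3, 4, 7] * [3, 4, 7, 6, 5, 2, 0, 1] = [4, 0, 2, 3, 7, 6, 5, 1]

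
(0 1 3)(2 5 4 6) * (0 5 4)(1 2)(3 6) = (0 2 4 3 5)(1 6)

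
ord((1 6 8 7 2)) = 5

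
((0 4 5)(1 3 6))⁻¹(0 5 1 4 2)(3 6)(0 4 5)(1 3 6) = (0 3 5 2 4)(1 6)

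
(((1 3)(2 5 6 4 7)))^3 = (1 3)(2 4 5 7 6)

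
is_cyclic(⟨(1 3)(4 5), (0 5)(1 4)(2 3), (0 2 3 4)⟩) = no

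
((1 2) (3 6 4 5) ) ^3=(1 2) (3 5 4 6) 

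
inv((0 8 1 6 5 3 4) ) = (0 4 3 5 6 1 8) 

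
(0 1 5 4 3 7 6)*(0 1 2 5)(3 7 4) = (0 2 5 3 4 7 6 1)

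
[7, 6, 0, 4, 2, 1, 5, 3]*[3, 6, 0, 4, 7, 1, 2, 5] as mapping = [0→5, 1→2, 2→3, 3→7, 4→0, 5→6, 6→1, 7→4] 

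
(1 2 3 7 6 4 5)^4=(1 6 2 4 3 5 7)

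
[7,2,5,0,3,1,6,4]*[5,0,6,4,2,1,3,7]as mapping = [0→7,1→6,2→1,3→5,4→4,5→0,6→3,7→2]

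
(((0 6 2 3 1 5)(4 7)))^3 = (0 3)(1 6)(2 5)(4 7)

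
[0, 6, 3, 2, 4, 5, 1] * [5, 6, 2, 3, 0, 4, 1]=[5, 1, 3, 2, 0, 4, 6]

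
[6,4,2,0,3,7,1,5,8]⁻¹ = [3,6,2,4,1,7,0,5,8]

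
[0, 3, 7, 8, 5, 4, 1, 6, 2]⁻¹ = [0, 6, 8, 1, 5, 4, 7, 2, 3]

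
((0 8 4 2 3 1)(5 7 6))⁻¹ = (0 1 3 2 4 8)(5 6 7)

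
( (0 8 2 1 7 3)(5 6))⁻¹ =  (0 3 7 1 2 8)(5 6)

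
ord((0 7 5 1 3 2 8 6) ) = 8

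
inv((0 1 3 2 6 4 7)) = (0 7 4 6 2 3 1)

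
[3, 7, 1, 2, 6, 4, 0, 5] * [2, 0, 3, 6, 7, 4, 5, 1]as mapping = [0→6, 1→1, 2→0, 3→3, 4→5, 5→7, 6→2, 7→4]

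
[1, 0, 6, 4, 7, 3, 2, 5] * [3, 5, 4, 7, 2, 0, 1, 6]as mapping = [0→5, 1→3, 2→1, 3→2, 4→6, 5→7, 6→4, 7→0]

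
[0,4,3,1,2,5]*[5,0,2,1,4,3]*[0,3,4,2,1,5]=[5,1,3,0,4,2]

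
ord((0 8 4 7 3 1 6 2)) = 8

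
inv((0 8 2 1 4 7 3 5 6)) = (0 6 5 3 7 4 1 2 8)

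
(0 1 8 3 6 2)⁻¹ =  (0 2 6 3 8 1)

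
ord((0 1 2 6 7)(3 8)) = 10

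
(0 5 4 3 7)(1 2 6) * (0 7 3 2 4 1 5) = (1 4 2 6 5)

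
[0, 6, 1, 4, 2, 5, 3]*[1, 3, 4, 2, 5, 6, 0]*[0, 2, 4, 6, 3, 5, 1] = [2, 0, 6, 5, 3, 1, 4]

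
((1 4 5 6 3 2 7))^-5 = (1 5 3 7 4 6 2)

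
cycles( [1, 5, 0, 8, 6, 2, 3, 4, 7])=(0 1 5 2)(3 8 7 4 6)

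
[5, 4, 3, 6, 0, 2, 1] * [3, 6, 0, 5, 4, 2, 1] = [2, 4, 5, 1, 3, 0, 6]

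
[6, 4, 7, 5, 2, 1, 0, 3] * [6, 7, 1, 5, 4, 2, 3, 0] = [3, 4, 0, 2, 1, 7, 6, 5]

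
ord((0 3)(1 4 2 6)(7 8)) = 4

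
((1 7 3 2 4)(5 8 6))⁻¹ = (1 4 2 3 7)(5 6 8)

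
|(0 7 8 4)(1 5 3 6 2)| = 20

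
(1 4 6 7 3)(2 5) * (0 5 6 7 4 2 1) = (0 5 1 2 6 4 7 3)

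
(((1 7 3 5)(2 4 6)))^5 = (1 7 3 5)(2 6 4)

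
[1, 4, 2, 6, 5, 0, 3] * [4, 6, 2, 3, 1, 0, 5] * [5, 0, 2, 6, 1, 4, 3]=[3, 0, 2, 4, 5, 1, 6]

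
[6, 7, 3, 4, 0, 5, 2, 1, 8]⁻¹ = [4, 7, 6, 2, 3, 5, 0, 1, 8]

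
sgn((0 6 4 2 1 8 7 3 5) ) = 1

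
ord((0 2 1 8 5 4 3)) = 7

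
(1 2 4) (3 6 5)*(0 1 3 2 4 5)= (0 1 4 3 6) (2 5) 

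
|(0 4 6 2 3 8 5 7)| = 8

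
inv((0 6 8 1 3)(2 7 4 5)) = (0 3 1 8 6)(2 5 4 7)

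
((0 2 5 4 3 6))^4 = (0 3 5)(2 6 4)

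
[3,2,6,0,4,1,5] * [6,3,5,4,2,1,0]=[4,5,0,6,2,3,1]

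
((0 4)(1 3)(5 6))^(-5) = (0 4)(1 3)(5 6)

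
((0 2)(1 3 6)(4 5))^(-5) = (0 2)(1 3 6)(4 5)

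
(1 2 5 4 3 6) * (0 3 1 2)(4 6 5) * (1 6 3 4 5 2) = (0 4 6 1)(2 5 3)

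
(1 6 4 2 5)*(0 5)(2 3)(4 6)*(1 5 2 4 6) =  (0 2)(1 6)(3 4)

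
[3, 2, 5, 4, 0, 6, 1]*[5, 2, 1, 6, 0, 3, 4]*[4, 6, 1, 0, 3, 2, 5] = [5, 6, 0, 4, 2, 3, 1]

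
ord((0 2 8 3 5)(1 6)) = 10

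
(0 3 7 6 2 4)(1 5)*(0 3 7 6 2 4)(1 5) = (0 7 2)(3 6 4)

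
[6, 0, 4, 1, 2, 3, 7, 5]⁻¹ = [1, 3, 4, 5, 2, 7, 0, 6]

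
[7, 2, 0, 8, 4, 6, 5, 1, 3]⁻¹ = [2, 7, 1, 8, 4, 6, 5, 0, 3]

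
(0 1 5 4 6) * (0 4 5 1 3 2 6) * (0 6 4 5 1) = (0 3 2 4 6 5 1)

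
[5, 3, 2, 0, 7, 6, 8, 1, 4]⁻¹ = [3, 7, 2, 1, 8, 0, 5, 4, 6]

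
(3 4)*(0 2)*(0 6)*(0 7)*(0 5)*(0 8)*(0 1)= (0 2 6 7 5 8 1)(3 4)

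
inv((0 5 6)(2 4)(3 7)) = (0 6 5)(2 4)(3 7)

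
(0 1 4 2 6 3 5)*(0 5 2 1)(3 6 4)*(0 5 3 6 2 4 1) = (0 5 3 4)(1 6 2)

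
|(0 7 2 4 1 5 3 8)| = 8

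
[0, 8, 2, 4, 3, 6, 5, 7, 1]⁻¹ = [0, 8, 2, 4, 3, 6, 5, 7, 1]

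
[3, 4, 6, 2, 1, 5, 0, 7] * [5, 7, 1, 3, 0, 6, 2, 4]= [3, 0, 2, 1, 7, 6, 5, 4]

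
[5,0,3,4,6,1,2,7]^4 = [5,0,2,3,4,1,6,7]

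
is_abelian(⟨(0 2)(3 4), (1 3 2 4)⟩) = no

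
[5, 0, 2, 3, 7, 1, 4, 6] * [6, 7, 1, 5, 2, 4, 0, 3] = [4, 6, 1, 5, 3, 7, 2, 0]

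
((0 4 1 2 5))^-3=(0 1 5 4 2)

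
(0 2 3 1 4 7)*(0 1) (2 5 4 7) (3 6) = (0 5 4 2 6 3) (1 7) 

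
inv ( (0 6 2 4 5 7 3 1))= (0 1 3 7 5 4 2 6)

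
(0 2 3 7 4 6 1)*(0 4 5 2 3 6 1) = (0 3 7 5 2 6)(1 4)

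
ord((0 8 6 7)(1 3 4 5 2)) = 20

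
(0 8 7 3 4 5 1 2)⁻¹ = (0 2 1 5 4 3 7 8)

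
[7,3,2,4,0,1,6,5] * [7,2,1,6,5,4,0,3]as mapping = [0→3,1→6,2→1,3→5,4→7,5→2,6→0,7→4]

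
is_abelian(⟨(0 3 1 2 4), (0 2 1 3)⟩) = no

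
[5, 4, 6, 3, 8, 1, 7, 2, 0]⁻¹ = [8, 5, 7, 3, 1, 0, 2, 6, 4]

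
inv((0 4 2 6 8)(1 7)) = (0 8 6 2 4)(1 7)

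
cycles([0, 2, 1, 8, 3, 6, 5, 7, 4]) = (1 2)(3 8 4)(5 6)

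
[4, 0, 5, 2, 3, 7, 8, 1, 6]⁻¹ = [1, 7, 3, 4, 0, 2, 8, 5, 6]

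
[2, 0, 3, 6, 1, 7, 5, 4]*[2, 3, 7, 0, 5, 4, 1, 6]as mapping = [0→7, 1→2, 2→0, 3→1, 4→3, 5→6, 6→4, 7→5]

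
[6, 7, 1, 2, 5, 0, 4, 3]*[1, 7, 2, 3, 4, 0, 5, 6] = [5, 6, 7, 2, 0, 1, 4, 3]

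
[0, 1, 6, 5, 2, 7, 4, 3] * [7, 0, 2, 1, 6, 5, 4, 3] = [7, 0, 4, 5, 2, 3, 6, 1]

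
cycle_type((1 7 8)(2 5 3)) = 3^2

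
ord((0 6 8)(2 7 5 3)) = 12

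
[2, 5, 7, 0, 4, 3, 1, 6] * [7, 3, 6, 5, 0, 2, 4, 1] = [6, 2, 1, 7, 0, 5, 3, 4]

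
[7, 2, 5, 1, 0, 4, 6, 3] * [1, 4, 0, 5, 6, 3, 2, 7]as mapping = [0→7, 1→0, 2→3, 3→4, 4→1, 5→6, 6→2, 7→5]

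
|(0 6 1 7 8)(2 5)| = 10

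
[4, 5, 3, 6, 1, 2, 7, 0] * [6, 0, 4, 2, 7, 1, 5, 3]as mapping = [0→7, 1→1, 2→2, 3→5, 4→0, 5→4, 6→3, 7→6]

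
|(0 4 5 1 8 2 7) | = 7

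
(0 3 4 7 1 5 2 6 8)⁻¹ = (0 8 6 2 5 1 7 4 3)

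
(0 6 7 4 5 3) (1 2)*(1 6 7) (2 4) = (0 7 2 6 1 4 5 3) 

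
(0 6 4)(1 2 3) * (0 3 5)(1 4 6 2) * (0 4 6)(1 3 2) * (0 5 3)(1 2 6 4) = (0 2 3 4 6 5 1)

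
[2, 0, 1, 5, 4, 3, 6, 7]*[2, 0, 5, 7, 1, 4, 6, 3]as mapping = [0→5, 1→2, 2→0, 3→4, 4→1, 5→7, 6→6, 7→3]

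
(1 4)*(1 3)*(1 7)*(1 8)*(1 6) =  (1 4 3 7 8 6)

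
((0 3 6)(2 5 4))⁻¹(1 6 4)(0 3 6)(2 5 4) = (0 2 1)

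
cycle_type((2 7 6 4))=4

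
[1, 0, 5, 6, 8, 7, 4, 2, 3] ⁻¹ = [1, 0, 7, 8, 6, 2, 3, 5, 4] 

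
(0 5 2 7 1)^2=(0 2 1 5 7)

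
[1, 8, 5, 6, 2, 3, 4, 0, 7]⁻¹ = [7, 0, 4, 5, 6, 2, 3, 8, 1]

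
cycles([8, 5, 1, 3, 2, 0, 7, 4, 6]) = (0 8 6 7 4 2 1 5)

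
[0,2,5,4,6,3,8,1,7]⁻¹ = [0,7,1,5,3,2,4,8,6]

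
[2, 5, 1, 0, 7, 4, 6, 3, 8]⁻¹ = [3, 2, 0, 7, 5, 1, 6, 4, 8]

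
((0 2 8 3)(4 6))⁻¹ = (0 3 8 2)(4 6)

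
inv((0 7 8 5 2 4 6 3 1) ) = (0 1 3 6 4 2 5 8 7) 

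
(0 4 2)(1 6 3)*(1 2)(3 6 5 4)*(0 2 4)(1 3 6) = (0 6 1 5)(3 4)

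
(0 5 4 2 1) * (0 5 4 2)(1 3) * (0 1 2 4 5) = (0 5 4 1)(2 3)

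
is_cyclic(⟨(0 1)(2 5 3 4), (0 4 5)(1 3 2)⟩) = no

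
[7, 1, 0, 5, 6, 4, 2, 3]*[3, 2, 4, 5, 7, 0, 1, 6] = [6, 2, 3, 0, 1, 7, 4, 5]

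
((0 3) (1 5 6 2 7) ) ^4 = (1 7 2 6 5) 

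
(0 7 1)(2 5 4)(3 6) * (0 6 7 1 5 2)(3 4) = (0 1 6 4)(3 7 5)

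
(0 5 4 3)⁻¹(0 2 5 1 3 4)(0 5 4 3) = (0 3 5 2 4 1)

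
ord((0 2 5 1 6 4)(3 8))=6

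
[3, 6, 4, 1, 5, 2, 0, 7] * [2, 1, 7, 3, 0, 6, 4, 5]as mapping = [0→3, 1→4, 2→0, 3→1, 4→6, 5→7, 6→2, 7→5]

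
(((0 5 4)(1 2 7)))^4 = (0 5 4)(1 2 7)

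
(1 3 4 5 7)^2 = (1 4 7 3 5)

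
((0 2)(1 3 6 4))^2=(1 6)(3 4)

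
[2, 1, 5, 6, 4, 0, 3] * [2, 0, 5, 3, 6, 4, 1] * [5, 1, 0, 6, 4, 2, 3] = [2, 5, 4, 1, 3, 0, 6]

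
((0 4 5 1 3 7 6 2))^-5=(0 1 6 4 3 2 5 7)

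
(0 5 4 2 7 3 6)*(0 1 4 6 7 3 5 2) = (0 2 3 7 5 6 1 4)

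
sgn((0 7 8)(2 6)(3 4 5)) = -1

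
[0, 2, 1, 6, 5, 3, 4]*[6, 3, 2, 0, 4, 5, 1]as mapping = [0→6, 1→2, 2→3, 3→1, 4→5, 5→0, 6→4]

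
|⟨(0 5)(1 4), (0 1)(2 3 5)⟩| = 720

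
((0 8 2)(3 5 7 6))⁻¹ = (0 2 8)(3 6 7 5)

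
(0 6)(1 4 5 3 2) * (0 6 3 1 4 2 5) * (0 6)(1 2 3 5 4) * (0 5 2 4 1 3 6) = (0 2 3 1 6 5 4)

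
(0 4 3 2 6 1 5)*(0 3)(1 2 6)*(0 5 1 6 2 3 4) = (2 6 3)(4 5)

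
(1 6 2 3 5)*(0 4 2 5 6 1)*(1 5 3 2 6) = (0 4 6 3 1 5)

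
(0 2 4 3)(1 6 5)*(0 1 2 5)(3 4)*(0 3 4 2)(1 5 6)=(0 6 3 5)(2 4)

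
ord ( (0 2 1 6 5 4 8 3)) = 8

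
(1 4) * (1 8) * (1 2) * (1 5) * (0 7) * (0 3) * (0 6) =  (0 7 3 6)(1 4 8 2 5)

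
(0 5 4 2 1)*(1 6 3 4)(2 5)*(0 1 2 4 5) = (0 4)(2 6 3 5)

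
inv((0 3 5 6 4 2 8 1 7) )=(0 7 1 8 2 4 6 5 3) 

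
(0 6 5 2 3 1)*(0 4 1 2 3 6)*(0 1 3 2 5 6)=(0 1 4 3 5 2)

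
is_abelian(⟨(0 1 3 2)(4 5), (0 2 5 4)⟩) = no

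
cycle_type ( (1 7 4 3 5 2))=6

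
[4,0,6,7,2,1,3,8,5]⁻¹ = [1,5,4,6,0,8,2,3,7]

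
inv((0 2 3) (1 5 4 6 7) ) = (0 3 2) (1 7 6 4 5) 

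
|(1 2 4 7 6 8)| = 6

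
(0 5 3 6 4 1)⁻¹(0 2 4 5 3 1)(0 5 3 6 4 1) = (0 5 2 1 3 6)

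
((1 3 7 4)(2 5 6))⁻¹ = (1 4 7 3)(2 6 5)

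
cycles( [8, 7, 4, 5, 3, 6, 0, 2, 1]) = (0 8 1 7 2 4 3 5 6)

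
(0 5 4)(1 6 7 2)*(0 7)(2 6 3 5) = (0 2 1 3 5 4 7 6)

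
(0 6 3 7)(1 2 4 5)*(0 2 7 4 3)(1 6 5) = (0 5 6)(1 7 2 3 4)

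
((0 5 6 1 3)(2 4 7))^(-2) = (0 1 5 3 6)(2 4 7)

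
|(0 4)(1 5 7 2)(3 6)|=4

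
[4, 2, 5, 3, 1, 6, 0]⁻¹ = [6, 4, 1, 3, 0, 2, 5]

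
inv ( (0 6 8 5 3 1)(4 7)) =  (0 1 3 5 8 6)(4 7)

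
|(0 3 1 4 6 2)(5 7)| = 6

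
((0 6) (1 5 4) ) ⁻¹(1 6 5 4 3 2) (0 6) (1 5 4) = (0 4 1 3 2 5) 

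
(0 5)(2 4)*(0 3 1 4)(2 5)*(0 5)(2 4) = (0 4)(1 2 5 3)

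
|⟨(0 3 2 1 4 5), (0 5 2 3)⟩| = 720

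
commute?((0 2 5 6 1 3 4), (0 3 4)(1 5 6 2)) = no:(0 2 5 6 1 3 4)*(0 3 4)(1 5 6 2) = (0 1 4 3)(2 6 5), (0 3 4)(1 5 6 2)*(0 2 5 6 1 3 4) = (0 4 2 3)(1 6 5)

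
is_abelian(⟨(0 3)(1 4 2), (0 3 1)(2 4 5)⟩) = no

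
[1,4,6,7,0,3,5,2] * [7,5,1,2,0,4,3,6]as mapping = [0→5,1→0,2→3,3→6,4→7,5→2,6→4,7→1]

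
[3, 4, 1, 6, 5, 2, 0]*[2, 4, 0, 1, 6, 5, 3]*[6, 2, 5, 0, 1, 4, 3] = [2, 3, 1, 0, 4, 6, 5]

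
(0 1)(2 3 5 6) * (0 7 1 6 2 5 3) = (0 6 5 2)(1 7)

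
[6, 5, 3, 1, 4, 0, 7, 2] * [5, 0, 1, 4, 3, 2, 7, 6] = [7, 2, 4, 0, 3, 5, 6, 1]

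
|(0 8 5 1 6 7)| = 6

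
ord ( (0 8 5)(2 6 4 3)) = 12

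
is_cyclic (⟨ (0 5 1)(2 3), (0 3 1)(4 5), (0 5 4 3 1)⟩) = no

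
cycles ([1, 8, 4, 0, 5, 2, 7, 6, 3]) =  (0 1 8 3)(2 4 5)(6 7)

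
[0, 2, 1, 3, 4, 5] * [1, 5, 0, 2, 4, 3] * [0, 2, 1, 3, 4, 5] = [2, 0, 5, 1, 4, 3]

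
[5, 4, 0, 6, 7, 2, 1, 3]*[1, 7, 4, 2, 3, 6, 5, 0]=[6, 3, 1, 5, 0, 4, 7, 2]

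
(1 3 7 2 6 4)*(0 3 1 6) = (0 3 7 2)(4 6)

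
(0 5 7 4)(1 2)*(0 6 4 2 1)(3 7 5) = (0 3 7 2)(4 6)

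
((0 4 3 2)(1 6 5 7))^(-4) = ()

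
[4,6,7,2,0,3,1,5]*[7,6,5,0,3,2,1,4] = [3,1,4,5,7,0,6,2]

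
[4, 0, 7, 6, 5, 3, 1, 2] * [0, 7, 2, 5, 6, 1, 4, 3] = [6, 0, 3, 4, 1, 5, 7, 2]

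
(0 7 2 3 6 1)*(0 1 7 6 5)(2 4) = (0 6 7 4 2 3 5)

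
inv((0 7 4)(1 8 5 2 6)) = (0 4 7)(1 6 2 5 8)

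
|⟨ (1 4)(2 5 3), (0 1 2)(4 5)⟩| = 720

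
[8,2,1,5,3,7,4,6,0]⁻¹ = [8,2,1,4,6,3,7,5,0]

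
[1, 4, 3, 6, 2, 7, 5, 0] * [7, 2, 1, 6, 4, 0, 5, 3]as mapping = [0→2, 1→4, 2→6, 3→5, 4→1, 5→3, 6→0, 7→7]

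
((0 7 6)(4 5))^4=(0 7 6)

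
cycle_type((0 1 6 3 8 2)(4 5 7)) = 3.6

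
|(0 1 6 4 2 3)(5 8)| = 6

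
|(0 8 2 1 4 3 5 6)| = 8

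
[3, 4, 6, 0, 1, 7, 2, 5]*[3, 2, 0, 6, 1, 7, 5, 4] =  [6, 1, 5, 3, 2, 4, 0, 7]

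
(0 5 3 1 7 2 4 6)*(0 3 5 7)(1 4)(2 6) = (0 7 6 3 4 2 1)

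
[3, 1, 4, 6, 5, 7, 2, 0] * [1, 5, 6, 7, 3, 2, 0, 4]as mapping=[0→7, 1→5, 2→3, 3→0, 4→2, 5→4, 6→6, 7→1]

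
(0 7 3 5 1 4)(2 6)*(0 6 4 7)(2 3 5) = (1 7 5)(2 4 6 3)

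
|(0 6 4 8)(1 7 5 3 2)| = 20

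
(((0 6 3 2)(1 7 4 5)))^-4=()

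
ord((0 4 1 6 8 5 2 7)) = 8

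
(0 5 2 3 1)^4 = (0 1 3 2 5)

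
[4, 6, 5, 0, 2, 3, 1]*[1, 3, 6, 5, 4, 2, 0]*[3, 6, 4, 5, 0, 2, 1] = [0, 3, 4, 6, 1, 2, 5]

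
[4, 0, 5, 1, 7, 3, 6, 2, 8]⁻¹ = [1, 3, 7, 5, 0, 2, 6, 4, 8]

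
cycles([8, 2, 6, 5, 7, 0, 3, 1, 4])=(0 8 4 7 1 2 6 3 5)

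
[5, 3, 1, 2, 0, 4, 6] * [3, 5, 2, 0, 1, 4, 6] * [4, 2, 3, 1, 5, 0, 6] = [5, 4, 0, 3, 1, 2, 6] 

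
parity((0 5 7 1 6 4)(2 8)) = even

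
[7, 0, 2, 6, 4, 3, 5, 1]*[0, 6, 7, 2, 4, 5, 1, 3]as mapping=[0→3, 1→0, 2→7, 3→1, 4→4, 5→2, 6→5, 7→6]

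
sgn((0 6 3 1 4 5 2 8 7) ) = 1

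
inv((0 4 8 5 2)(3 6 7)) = (0 2 5 8 4)(3 7 6)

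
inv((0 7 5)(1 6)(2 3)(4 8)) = (0 5 7)(1 6)(2 3)(4 8)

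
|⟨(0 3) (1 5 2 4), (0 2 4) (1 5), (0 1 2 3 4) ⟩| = 720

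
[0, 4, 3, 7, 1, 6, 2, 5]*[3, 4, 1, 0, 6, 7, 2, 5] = [3, 6, 0, 5, 4, 2, 1, 7]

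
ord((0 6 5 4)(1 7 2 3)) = 4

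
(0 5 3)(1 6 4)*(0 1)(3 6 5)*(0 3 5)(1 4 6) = (0 5 1)(3 4)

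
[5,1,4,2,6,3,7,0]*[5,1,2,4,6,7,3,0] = [7,1,6,2,3,4,0,5]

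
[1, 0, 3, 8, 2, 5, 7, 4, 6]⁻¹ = [1, 0, 4, 2, 7, 5, 8, 6, 3]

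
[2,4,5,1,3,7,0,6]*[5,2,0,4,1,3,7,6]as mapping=[0→0,1→1,2→3,3→2,4→4,5→6,6→5,7→7]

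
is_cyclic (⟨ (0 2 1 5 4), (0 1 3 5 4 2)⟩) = no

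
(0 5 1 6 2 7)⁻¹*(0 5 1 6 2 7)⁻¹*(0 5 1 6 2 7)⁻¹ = (0 6)(1 7)(2 5)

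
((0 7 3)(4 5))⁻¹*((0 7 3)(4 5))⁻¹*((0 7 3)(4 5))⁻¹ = (4 5)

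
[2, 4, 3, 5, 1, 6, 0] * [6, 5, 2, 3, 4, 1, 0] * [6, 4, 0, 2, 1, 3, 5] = [0, 1, 2, 4, 3, 6, 5]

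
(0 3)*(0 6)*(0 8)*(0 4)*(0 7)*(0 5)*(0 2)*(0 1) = (0 3 6 8 4 7 5 2 1)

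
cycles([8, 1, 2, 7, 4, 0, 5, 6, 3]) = (0 8 3 7 6 5)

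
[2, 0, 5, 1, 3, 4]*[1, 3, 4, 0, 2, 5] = [4, 1, 5, 3, 0, 2]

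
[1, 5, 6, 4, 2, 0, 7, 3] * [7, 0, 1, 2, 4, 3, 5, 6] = [0, 3, 5, 4, 1, 7, 6, 2]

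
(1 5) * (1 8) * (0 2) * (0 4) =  (0 2 4)(1 5 8)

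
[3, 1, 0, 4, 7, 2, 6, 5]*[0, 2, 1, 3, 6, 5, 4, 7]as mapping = [0→3, 1→2, 2→0, 3→6, 4→7, 5→1, 6→4, 7→5]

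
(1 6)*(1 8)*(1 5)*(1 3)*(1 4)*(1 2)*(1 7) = (1 6 8 5 3 4 2 7)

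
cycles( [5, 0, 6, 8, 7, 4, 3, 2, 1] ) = (0 5 4 7 2 6 3 8 1)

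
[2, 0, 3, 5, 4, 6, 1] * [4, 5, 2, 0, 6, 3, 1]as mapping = [0→2, 1→4, 2→0, 3→3, 4→6, 5→1, 6→5]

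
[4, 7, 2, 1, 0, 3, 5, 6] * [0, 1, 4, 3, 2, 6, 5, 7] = [2, 7, 4, 1, 0, 3, 6, 5]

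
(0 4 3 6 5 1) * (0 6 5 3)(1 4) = (0 1 6 3 5 4)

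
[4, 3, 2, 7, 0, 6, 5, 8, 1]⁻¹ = [4, 8, 2, 1, 0, 6, 5, 3, 7]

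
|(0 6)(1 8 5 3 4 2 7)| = 14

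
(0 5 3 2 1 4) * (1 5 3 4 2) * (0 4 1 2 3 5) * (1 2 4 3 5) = (0 1 5 2)(3 4)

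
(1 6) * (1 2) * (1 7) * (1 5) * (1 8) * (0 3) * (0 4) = (0 3 4)(1 6 2 7 5 8)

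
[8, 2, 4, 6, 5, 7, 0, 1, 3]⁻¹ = [6, 7, 1, 8, 2, 4, 3, 5, 0]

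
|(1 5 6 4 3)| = 5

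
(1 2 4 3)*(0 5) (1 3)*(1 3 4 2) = (0 5) (3 4) 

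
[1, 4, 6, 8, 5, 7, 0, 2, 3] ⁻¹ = [6, 0, 7, 8, 1, 4, 2, 5, 3] 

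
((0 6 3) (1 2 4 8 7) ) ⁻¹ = (0 3 6) (1 7 8 4 2) 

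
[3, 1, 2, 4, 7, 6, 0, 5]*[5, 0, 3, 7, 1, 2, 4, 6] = [7, 0, 3, 1, 6, 4, 5, 2]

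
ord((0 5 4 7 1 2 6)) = 7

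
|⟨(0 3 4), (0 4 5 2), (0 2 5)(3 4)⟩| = 120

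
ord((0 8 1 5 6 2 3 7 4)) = 9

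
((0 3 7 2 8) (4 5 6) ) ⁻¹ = (0 8 2 7 3) (4 6 5) 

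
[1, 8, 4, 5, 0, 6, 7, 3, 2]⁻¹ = [4, 0, 8, 7, 2, 3, 5, 6, 1]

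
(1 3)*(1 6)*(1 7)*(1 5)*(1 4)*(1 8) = (1 3 6 7 5 4 8)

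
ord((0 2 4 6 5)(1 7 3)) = 15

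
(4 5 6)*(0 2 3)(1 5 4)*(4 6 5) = (0 2 3)(1 4 6)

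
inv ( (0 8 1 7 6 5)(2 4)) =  (0 5 6 7 1 8)(2 4)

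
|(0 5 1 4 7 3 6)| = 7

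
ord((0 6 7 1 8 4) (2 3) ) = 6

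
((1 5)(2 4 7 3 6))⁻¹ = (1 5)(2 6 3 7 4)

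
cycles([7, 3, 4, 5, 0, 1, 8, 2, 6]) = (0 7 2 4)(1 3 5)(6 8)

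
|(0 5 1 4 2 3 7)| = 7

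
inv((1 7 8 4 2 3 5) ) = (1 5 3 2 4 8 7) 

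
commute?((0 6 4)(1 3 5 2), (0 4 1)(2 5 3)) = no:(0 6 4)(1 3 5 2) * (0 4 1)(2 5 3) = (0 6 1 2), (0 4 1)(2 5 3) * (0 6 4)(1 3 5 2) = (1 6 4 3)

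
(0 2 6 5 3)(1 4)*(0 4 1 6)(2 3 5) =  (0 3 4 6 2)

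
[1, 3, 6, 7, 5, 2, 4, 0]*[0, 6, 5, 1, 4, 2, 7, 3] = [6, 1, 7, 3, 2, 5, 4, 0]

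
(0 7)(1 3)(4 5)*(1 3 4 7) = (0 1 4 5 7)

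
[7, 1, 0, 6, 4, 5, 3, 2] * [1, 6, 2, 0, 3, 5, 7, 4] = [4, 6, 1, 7, 3, 5, 0, 2]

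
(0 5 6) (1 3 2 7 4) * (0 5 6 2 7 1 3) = (0 6 5 2 1) (3 7 4) 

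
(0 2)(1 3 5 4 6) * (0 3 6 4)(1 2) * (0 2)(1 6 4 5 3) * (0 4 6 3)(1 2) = (0 3)(1 6 4 5)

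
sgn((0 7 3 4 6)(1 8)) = -1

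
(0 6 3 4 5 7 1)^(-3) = (0 5 6 7 3 1 4)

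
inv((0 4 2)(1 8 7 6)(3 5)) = (0 2 4)(1 6 7 8)(3 5)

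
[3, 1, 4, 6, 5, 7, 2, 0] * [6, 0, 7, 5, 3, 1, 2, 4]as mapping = [0→5, 1→0, 2→3, 3→2, 4→1, 5→4, 6→7, 7→6]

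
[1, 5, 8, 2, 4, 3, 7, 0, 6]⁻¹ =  [7, 0, 3, 5, 4, 1, 8, 6, 2]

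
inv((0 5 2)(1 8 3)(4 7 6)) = (0 2 5)(1 3 8)(4 6 7)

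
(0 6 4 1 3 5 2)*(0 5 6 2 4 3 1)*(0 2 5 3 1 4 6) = (0 5 6 1 4 2 3) 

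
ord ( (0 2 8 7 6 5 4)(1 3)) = 14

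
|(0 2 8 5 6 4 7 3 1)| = 9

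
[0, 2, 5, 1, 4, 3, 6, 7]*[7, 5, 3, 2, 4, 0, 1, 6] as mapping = [0→7, 1→3, 2→0, 3→5, 4→4, 5→2, 6→1, 7→6] 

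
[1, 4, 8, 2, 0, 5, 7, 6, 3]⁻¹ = [4, 0, 3, 8, 1, 5, 7, 6, 2]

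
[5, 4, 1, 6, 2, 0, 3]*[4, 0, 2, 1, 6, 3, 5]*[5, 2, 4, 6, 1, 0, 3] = [6, 3, 5, 0, 4, 1, 2]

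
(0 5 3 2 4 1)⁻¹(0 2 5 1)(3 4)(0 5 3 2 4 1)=(0 5 4 3)(1 2)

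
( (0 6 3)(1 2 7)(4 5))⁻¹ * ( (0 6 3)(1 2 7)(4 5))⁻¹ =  (0 6 3)(1 2 7)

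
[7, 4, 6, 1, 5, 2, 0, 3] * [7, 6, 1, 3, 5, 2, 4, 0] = [0, 5, 4, 6, 2, 1, 7, 3]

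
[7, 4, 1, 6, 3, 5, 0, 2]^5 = [3, 7, 0, 1, 2, 5, 4, 6]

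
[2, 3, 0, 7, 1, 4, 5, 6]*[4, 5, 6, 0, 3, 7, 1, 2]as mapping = [0→6, 1→0, 2→4, 3→2, 4→5, 5→3, 6→7, 7→1]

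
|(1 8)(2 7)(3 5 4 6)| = 4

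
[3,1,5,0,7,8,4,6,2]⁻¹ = [3,1,8,0,6,2,7,4,5]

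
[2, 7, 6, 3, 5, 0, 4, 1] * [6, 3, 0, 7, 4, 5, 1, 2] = [0, 2, 1, 7, 5, 6, 4, 3]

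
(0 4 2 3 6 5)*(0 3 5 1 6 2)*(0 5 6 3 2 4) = (1 3 4 5 2 6)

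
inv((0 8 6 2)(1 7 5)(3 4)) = (0 2 6 8)(1 5 7)(3 4)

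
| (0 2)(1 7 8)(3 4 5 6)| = 12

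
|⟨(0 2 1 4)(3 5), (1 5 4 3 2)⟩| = 360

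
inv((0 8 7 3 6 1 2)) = (0 2 1 6 3 7 8)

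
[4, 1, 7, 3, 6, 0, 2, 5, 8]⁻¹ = [5, 1, 6, 3, 0, 7, 4, 2, 8]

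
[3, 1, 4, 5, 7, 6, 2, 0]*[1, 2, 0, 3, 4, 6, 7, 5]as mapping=[0→3, 1→2, 2→4, 3→6, 4→5, 5→7, 6→0, 7→1]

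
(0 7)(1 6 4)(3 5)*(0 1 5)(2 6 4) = (0 7 1 4 5 3)(2 6)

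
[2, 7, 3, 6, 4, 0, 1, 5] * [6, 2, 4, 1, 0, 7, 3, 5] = [4, 5, 1, 3, 0, 6, 2, 7]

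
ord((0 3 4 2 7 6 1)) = 7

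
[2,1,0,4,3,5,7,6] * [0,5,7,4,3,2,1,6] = [7,5,0,3,4,2,6,1]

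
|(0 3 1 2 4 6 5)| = 7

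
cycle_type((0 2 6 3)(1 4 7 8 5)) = 4.5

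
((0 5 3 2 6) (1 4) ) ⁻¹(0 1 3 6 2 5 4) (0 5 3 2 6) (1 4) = (0 6 3 1 5 4 2) 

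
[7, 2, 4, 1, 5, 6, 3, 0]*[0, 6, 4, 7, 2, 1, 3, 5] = [5, 4, 2, 6, 1, 3, 7, 0]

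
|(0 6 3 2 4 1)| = 6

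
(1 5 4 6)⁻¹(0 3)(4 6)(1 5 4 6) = (0 3)(1 6)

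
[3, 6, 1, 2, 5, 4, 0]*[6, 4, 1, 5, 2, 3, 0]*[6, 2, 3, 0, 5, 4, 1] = [4, 6, 5, 2, 0, 3, 1]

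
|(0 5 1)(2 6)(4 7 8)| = 6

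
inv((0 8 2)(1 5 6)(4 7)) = (0 2 8)(1 6 5)(4 7)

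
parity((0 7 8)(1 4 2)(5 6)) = odd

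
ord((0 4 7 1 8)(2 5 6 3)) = 20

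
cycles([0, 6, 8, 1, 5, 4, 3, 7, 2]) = (1 6 3)(2 8)(4 5)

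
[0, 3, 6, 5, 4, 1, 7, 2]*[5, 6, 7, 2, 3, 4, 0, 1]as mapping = [0→5, 1→2, 2→0, 3→4, 4→3, 5→6, 6→1, 7→7]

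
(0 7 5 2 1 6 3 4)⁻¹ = (0 4 3 6 1 2 5 7)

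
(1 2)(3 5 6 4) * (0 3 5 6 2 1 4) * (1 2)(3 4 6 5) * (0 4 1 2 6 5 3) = (0 1 6 4)(2 5)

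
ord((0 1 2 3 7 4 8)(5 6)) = 14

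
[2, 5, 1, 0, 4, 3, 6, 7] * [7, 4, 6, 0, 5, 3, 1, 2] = [6, 3, 4, 7, 5, 0, 1, 2]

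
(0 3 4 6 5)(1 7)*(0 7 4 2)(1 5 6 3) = (0 1 4 3 2)(5 7)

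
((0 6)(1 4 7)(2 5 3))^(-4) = (1 7 4)(2 3 5)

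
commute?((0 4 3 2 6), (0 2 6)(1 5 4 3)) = no:(0 4 3 2 6) * (0 2 6)(1 5 4 3) = (0 3 6 2)(1 5 4), (0 2 6)(1 5 4 3) * (0 4 3 2 6) = (0 6 4 2)(1 5 3)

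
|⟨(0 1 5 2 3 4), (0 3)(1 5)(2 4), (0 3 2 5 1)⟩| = 720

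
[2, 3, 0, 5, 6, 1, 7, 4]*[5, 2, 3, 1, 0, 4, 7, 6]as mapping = [0→3, 1→1, 2→5, 3→4, 4→7, 5→2, 6→6, 7→0]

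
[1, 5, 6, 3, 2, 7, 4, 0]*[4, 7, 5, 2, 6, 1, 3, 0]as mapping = [0→7, 1→1, 2→3, 3→2, 4→5, 5→0, 6→6, 7→4]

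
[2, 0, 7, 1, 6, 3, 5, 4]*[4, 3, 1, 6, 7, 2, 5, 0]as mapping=[0→1, 1→4, 2→0, 3→3, 4→5, 5→6, 6→2, 7→7]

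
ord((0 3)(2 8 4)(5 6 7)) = 6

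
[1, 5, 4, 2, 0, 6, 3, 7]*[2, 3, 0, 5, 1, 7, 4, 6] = [3, 7, 1, 0, 2, 4, 5, 6]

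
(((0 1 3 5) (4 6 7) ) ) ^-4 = (4 7 6) 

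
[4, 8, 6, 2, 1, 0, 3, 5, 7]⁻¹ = [5, 4, 3, 6, 0, 7, 2, 8, 1]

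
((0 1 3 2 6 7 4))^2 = (0 3 6 4 1 2 7)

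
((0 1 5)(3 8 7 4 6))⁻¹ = (0 5 1)(3 6 4 7 8)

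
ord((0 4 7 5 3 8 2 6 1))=9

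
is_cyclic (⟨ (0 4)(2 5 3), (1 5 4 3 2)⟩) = no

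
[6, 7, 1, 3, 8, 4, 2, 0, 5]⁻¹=[7, 2, 6, 3, 5, 8, 0, 1, 4]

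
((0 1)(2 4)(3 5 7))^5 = (0 1)(2 4)(3 7 5)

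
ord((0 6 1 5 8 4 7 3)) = 8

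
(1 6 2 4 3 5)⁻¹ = (1 5 3 4 2 6)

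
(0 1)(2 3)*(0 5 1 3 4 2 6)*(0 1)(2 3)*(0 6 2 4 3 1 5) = (0 4 1)(2 3)(5 6)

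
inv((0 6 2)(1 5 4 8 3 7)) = (0 2 6)(1 7 3 8 4 5)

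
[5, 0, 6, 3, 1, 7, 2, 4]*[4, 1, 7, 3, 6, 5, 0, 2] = [5, 4, 0, 3, 1, 2, 7, 6]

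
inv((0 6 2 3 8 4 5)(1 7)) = (0 5 4 8 3 2 6)(1 7)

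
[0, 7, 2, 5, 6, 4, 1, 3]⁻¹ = [0, 6, 2, 7, 5, 3, 4, 1]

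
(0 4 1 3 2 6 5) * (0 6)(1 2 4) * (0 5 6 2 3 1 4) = (0 4 3)(2 5)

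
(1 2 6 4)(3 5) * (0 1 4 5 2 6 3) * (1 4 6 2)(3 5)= (0 4 6 3 1 2 5)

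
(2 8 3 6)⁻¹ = (2 6 3 8)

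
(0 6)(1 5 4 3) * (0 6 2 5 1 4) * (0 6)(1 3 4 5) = (0 2 1 3 5 6)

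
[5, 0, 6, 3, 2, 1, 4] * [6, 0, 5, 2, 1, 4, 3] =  [4, 6, 3, 2, 5, 0, 1]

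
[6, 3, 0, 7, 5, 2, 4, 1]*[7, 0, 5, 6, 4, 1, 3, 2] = [3, 6, 7, 2, 1, 5, 4, 0] 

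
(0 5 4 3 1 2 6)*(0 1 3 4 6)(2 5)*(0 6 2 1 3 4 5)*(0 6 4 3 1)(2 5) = (1 6)(2 4)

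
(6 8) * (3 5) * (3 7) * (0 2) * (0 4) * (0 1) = (0 2 4 1)(3 5 7)(6 8)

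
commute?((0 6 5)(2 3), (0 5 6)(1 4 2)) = no:(0 6 5)(2 3)*(0 5 6)(1 4 2) = (1 4 2 3), (0 5 6)(1 4 2)*(0 6 5)(2 3) = (1 4 3 2)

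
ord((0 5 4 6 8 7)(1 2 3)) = 6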